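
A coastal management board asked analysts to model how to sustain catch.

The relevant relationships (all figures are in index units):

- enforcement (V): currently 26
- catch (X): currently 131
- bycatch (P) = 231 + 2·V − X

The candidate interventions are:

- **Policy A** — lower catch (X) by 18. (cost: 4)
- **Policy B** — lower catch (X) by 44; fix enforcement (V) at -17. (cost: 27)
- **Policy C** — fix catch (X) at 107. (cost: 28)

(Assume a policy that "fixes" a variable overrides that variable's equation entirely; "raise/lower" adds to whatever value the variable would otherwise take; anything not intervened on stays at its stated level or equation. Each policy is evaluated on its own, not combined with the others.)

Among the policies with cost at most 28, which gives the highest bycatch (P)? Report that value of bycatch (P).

176

Policy A (X − 18):
  V = 26
  X = 131 − 18 = 113
  P = 231 + 2·26 − 113 = 170
Policy B (X − 44, V := -17):
  V = -17
  X = 131 − 44 = 87
  P = 231 + 2·(-17) − 87 = 110
Policy C (X := 107):
  V = 26
  X = 107
  P = 231 + 2·26 − 107 = 176
Comparing — Policy A: P=170, Policy B: P=110, Policy C: P=176. Highest is 176 (Policy C).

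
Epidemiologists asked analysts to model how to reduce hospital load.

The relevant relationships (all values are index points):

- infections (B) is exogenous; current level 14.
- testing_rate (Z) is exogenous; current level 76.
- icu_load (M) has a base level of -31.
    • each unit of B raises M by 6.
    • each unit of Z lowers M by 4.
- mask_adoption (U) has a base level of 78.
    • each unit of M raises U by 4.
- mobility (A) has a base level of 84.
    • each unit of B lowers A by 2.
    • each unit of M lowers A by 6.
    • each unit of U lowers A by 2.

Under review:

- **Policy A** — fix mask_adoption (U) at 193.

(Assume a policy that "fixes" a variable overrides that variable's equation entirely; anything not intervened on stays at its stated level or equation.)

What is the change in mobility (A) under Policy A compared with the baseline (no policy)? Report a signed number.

-2238

Baseline:
  B = 14
  Z = 76
  M = -31 + 6·14 − 4·76 = -251
  U = 78 + 4·(-251) = -926
  A = 84 − 2·14 − 6·(-251) − 2·(-926) = 3414
Policy A (U := 193):
  B = 14
  Z = 76
  M = -31 + 6·14 − 4·76 = -251
  U = 193
  A = 84 − 2·14 − 6·(-251) − 2·193 = 1176
Change in A: 1176 − 3414 = -2238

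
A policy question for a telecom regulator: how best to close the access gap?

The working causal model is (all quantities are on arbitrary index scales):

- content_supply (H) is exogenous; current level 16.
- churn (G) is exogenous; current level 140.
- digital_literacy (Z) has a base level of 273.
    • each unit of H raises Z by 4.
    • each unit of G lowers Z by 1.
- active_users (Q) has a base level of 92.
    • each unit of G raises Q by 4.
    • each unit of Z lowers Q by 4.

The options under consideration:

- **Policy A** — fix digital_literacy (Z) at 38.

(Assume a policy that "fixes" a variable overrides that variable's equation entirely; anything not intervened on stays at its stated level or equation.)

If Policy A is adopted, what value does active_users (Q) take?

Policy A (Z := 38):
  H = 16
  G = 140
  Z = 38
  Q = 92 + 4·140 − 4·38 = 500

500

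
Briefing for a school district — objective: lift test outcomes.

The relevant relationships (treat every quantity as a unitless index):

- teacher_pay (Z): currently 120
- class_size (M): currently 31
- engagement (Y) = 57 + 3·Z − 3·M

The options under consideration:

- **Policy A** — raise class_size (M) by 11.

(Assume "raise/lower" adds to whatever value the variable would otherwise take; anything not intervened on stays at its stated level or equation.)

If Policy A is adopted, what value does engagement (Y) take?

291

Policy A (M + 11):
  Z = 120
  M = 31 + 11 = 42
  Y = 57 + 3·120 − 3·42 = 291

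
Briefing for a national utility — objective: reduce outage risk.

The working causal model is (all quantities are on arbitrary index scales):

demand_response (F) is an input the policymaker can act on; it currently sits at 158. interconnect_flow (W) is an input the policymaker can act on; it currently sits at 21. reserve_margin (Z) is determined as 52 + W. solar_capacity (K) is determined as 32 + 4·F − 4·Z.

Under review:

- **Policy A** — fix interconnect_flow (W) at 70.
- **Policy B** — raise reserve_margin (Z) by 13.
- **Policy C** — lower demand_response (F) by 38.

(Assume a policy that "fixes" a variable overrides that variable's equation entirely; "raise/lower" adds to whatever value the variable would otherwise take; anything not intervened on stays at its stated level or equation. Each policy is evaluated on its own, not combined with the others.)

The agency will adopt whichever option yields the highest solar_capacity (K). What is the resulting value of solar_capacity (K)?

Policy A (W := 70):
  F = 158
  W = 70
  Z = 52 + 70 = 122
  K = 32 + 4·158 − 4·122 = 176
Policy B (Z + 13):
  F = 158
  W = 21
  Z = 52 + 21 (+13 from intervention) = 86
  K = 32 + 4·158 − 4·86 = 320
Policy C (F − 38):
  F = 158 − 38 = 120
  W = 21
  Z = 52 + 21 = 73
  K = 32 + 4·120 − 4·73 = 220
Comparing — Policy A: K=176, Policy B: K=320, Policy C: K=220. Highest is 320 (Policy B).

320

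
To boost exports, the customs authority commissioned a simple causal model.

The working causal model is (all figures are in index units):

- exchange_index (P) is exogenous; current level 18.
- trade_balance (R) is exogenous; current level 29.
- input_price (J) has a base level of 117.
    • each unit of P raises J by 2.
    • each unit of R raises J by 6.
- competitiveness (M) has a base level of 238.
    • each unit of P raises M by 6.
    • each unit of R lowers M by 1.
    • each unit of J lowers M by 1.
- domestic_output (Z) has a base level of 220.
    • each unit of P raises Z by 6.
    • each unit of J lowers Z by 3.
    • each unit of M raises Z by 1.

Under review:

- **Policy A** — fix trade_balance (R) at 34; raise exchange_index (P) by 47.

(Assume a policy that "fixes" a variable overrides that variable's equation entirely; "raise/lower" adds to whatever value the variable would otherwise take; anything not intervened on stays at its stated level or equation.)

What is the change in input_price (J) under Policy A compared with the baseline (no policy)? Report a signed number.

Baseline:
  P = 18
  R = 29
  J = 117 + 2·18 + 6·29 = 327
Policy A (R := 34, P + 47):
  P = 18 + 47 = 65
  R = 34
  J = 117 + 2·65 + 6·34 = 451
Change in J: 451 − 327 = 124

124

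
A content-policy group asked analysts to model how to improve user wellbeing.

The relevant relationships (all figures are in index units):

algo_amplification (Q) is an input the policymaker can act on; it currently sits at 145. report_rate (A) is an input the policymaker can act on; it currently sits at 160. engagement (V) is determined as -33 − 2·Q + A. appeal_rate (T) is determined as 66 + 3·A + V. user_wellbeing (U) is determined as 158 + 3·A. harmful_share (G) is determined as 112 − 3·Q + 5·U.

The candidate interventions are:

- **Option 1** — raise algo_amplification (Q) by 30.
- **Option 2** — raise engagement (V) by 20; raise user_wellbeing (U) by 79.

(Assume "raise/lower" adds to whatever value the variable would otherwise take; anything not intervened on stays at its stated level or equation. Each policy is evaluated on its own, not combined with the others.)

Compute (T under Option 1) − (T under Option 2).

Option 1 (Q + 30):
  Q = 145 + 30 = 175
  A = 160
  V = -33 − 2·175 + 160 = -223
  T = 66 + 3·160 + (-223) = 323
Option 2 (V + 20, U + 79):
  Q = 145
  A = 160
  V = -33 − 2·145 + 160 (+20 from intervention) = -143
  T = 66 + 3·160 + (-143) = 403
T: 323 − 403 = -80

-80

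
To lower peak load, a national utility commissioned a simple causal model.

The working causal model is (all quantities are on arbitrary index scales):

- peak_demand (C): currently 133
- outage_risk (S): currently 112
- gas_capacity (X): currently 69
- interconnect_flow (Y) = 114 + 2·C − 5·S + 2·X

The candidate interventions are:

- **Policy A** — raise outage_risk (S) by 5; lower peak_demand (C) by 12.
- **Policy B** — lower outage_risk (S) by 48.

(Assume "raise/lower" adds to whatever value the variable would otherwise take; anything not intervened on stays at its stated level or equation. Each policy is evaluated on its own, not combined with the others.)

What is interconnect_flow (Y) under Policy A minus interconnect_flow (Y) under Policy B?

-289

Policy A (S + 5, C − 12):
  C = 133 − 12 = 121
  S = 112 + 5 = 117
  X = 69
  Y = 114 + 2·121 − 5·117 + 2·69 = -91
Policy B (S − 48):
  C = 133
  S = 112 − 48 = 64
  X = 69
  Y = 114 + 2·133 − 5·64 + 2·69 = 198
Y: -91 − 198 = -289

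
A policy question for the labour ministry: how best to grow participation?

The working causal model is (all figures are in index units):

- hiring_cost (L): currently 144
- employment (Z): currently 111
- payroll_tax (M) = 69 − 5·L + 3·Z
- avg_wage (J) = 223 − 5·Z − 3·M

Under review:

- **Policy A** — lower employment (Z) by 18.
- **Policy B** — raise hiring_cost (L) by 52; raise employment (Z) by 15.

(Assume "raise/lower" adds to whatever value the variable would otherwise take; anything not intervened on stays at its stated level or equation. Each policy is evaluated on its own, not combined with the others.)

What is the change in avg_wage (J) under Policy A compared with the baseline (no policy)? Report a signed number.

Baseline:
  L = 144
  Z = 111
  M = 69 − 5·144 + 3·111 = -318
  J = 223 − 5·111 − 3·(-318) = 622
Policy A (Z − 18):
  L = 144
  Z = 111 − 18 = 93
  M = 69 − 5·144 + 3·93 = -372
  J = 223 − 5·93 − 3·(-372) = 874
Change in J: 874 − 622 = 252

252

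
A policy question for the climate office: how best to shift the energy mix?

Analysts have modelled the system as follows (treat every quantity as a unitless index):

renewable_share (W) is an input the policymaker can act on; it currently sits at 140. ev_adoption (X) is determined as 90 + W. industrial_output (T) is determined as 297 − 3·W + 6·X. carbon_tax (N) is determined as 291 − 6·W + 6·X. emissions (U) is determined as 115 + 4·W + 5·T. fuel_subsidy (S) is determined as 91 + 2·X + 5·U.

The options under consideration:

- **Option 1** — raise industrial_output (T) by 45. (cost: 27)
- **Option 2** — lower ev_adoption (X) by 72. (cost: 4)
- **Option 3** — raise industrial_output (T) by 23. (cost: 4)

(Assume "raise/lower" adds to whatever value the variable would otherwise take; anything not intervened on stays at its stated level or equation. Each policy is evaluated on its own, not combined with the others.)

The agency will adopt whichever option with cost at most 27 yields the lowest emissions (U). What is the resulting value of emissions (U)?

4800

Option 1 (T + 45):
  W = 140
  X = 90 + 140 = 230
  T = 297 − 3·140 + 6·230 (+45 from intervention) = 1302
  U = 115 + 4·140 + 5·1302 = 7185
Option 2 (X − 72):
  W = 140
  X = 90 + 140 (−72 from intervention) = 158
  T = 297 − 3·140 + 6·158 = 825
  U = 115 + 4·140 + 5·825 = 4800
Option 3 (T + 23):
  W = 140
  X = 90 + 140 = 230
  T = 297 − 3·140 + 6·230 (+23 from intervention) = 1280
  U = 115 + 4·140 + 5·1280 = 7075
Comparing — Option 1: U=7185, Option 2: U=4800, Option 3: U=7075. Lowest is 4800 (Option 2).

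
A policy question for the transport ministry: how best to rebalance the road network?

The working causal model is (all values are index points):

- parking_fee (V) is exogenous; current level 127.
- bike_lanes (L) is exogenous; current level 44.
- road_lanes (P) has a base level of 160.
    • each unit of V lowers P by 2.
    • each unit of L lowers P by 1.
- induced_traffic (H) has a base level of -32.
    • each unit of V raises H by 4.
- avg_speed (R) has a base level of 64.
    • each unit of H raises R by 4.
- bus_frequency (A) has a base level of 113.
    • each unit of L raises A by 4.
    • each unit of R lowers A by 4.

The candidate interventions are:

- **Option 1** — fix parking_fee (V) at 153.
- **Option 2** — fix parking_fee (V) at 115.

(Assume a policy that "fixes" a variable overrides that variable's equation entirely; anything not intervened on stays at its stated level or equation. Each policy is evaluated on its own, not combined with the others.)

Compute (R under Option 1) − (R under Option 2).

608

Option 1 (V := 153):
  V = 153
  H = -32 + 4·153 = 580
  R = 64 + 4·580 = 2384
Option 2 (V := 115):
  V = 115
  H = -32 + 4·115 = 428
  R = 64 + 4·428 = 1776
R: 2384 − 1776 = 608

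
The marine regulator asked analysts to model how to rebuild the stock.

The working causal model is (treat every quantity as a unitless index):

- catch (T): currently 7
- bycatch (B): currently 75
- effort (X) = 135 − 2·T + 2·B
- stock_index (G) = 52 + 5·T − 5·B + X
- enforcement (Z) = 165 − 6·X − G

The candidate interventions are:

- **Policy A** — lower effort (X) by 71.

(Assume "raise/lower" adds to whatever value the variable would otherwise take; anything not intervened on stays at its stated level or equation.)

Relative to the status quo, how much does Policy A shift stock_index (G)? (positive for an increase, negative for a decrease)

Baseline:
  T = 7
  B = 75
  X = 135 − 2·7 + 2·75 = 271
  G = 52 + 5·7 − 5·75 + 271 = -17
Policy A (X − 71):
  T = 7
  B = 75
  X = 135 − 2·7 + 2·75 (−71 from intervention) = 200
  G = 52 + 5·7 − 5·75 + 200 = -88
Change in G: -88 − (-17) = -71

-71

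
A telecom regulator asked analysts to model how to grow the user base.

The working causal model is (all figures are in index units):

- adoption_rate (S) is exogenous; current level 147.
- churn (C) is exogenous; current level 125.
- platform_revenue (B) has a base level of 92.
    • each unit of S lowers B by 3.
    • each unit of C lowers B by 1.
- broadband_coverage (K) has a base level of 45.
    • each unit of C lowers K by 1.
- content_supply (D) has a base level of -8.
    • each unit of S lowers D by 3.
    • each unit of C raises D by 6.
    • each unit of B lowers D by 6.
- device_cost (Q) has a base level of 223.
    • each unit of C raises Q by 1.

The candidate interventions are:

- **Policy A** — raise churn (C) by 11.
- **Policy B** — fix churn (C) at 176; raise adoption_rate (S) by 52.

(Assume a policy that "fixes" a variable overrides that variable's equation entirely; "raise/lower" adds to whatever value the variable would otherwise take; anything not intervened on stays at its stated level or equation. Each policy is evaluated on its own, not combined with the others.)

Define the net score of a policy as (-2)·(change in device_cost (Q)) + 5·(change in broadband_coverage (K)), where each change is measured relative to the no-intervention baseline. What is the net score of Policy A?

-77

Baseline:
  C = 125
  K = 45 − 125 = -80
  Q = 223 + 125 = 348
Policy A (C + 11):
  C = 125 + 11 = 136
  K = 45 − 136 = -91
  Q = 223 + 136 = 359
ΔQ = 359 − 348 = 11; ΔK = -91 − (-80) = -11
Score = (-2)·11 + 5·(-11) = -77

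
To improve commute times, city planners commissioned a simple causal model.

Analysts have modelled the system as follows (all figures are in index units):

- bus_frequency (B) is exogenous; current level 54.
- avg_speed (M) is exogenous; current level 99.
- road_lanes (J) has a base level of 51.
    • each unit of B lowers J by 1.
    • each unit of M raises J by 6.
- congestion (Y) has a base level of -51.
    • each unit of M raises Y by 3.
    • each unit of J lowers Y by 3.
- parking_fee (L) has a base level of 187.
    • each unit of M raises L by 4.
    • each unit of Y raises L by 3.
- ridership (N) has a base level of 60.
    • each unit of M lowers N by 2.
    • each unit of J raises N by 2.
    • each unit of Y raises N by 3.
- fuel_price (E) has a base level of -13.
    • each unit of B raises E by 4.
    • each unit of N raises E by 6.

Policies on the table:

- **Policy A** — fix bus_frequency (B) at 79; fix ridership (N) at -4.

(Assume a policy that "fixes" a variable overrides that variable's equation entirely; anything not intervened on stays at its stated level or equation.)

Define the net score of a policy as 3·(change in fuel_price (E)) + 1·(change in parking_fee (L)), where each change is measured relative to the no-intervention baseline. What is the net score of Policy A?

64119

Baseline:
  B = 54
  M = 99
  J = 51 − 54 + 6·99 = 591
  Y = -51 + 3·99 − 3·591 = -1527
  L = 187 + 4·99 + 3·(-1527) = -3998
  N = 60 − 2·99 + 2·591 + 3·(-1527) = -3537
  E = -13 + 4·54 + 6·(-3537) = -21019
Policy A (B := 79, N := -4):
  B = 79
  M = 99
  J = 51 − 79 + 6·99 = 566
  Y = -51 + 3·99 − 3·566 = -1452
  L = 187 + 4·99 + 3·(-1452) = -3773
  N = -4
  E = -13 + 4·79 + 6·(-4) = 279
ΔE = 279 − (-21019) = 21298; ΔL = -3773 − (-3998) = 225
Score = 3·21298 + 1·225 = 64119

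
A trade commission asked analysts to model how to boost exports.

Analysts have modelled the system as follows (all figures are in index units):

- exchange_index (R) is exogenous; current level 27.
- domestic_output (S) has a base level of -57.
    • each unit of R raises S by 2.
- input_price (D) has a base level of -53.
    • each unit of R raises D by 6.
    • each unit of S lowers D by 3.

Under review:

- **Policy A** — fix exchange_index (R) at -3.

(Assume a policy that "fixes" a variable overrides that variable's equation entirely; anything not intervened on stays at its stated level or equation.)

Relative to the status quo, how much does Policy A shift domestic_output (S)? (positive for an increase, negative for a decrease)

Baseline:
  R = 27
  S = -57 + 2·27 = -3
Policy A (R := -3):
  R = -3
  S = -57 + 2·(-3) = -63
Change in S: -63 − (-3) = -60

-60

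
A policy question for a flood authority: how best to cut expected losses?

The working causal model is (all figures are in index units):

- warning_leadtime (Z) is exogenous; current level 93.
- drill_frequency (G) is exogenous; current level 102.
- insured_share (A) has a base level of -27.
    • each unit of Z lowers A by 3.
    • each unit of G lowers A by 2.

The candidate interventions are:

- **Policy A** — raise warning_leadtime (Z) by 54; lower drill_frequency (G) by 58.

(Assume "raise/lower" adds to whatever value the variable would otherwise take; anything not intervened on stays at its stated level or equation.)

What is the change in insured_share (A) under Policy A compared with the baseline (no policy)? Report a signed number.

Baseline:
  Z = 93
  G = 102
  A = -27 − 3·93 − 2·102 = -510
Policy A (Z + 54, G − 58):
  Z = 93 + 54 = 147
  G = 102 − 58 = 44
  A = -27 − 3·147 − 2·44 = -556
Change in A: -556 − (-510) = -46

-46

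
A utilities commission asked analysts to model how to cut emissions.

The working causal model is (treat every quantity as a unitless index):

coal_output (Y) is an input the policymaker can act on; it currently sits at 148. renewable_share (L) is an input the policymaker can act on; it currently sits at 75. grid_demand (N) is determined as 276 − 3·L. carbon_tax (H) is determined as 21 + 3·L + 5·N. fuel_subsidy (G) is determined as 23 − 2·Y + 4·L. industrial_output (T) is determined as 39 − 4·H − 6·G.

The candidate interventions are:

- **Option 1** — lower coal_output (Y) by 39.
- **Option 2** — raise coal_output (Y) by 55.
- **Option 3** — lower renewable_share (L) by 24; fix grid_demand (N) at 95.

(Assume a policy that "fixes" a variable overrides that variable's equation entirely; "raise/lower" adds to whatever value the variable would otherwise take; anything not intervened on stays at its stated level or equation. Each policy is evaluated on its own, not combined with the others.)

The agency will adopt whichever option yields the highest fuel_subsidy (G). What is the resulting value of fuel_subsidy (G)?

Option 1 (Y − 39):
  Y = 148 − 39 = 109
  L = 75
  G = 23 − 2·109 + 4·75 = 105
Option 2 (Y + 55):
  Y = 148 + 55 = 203
  L = 75
  G = 23 − 2·203 + 4·75 = -83
Option 3 (L − 24, N := 95):
  Y = 148
  L = 75 − 24 = 51
  G = 23 − 2·148 + 4·51 = -69
Comparing — Option 1: G=105, Option 2: G=-83, Option 3: G=-69. Highest is 105 (Option 1).

105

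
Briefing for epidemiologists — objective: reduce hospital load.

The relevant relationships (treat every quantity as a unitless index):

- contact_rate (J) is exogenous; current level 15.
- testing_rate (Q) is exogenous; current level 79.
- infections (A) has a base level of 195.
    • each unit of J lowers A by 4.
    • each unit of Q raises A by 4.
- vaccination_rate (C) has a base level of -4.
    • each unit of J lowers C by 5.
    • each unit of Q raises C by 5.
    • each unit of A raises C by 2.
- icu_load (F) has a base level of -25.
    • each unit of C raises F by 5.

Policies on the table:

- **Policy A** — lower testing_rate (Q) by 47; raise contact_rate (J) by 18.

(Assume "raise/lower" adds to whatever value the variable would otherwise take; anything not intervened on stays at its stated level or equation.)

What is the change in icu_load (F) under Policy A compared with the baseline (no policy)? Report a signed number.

Baseline:
  J = 15
  Q = 79
  A = 195 − 4·15 + 4·79 = 451
  C = -4 − 5·15 + 5·79 + 2·451 = 1218
  F = -25 + 5·1218 = 6065
Policy A (Q − 47, J + 18):
  J = 15 + 18 = 33
  Q = 79 − 47 = 32
  A = 195 − 4·33 + 4·32 = 191
  C = -4 − 5·33 + 5·32 + 2·191 = 373
  F = -25 + 5·373 = 1840
Change in F: 1840 − 6065 = -4225

-4225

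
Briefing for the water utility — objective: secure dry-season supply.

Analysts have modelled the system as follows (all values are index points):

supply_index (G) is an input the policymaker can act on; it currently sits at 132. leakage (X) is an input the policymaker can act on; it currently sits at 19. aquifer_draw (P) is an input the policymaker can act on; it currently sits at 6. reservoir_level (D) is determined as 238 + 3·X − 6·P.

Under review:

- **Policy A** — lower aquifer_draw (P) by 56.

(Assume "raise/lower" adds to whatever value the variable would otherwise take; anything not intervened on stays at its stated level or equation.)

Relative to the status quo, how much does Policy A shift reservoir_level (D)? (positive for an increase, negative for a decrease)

Baseline:
  X = 19
  P = 6
  D = 238 + 3·19 − 6·6 = 259
Policy A (P − 56):
  X = 19
  P = 6 − 56 = -50
  D = 238 + 3·19 − 6·(-50) = 595
Change in D: 595 − 259 = 336

336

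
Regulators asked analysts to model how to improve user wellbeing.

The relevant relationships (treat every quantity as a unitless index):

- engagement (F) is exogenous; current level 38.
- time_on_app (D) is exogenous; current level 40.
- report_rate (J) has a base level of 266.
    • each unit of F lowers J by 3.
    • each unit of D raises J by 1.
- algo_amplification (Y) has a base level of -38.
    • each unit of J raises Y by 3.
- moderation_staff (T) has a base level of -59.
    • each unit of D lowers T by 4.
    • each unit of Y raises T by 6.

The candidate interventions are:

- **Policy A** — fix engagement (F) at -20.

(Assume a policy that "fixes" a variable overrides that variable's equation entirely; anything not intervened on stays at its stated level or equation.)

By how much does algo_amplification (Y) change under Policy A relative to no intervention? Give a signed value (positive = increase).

522

Baseline:
  F = 38
  D = 40
  J = 266 − 3·38 + 40 = 192
  Y = -38 + 3·192 = 538
Policy A (F := -20):
  F = -20
  D = 40
  J = 266 − 3·(-20) + 40 = 366
  Y = -38 + 3·366 = 1060
Change in Y: 1060 − 538 = 522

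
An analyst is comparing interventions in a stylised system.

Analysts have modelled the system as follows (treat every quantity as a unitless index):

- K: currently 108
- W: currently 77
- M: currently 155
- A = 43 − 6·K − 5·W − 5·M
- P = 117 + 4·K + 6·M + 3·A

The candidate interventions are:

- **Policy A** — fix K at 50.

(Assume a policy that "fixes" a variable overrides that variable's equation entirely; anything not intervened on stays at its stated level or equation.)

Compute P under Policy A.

-3004

Policy A (K := 50):
  K = 50
  W = 77
  M = 155
  A = 43 − 6·50 − 5·77 − 5·155 = -1417
  P = 117 + 4·50 + 6·155 + 3·(-1417) = -3004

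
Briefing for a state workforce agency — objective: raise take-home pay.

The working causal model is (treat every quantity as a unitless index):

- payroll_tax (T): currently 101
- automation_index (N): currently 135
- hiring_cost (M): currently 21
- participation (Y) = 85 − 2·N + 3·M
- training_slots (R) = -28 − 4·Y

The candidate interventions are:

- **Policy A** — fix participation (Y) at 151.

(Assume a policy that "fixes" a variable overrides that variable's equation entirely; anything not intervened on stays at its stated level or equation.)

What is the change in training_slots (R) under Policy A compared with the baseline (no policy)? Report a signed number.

Baseline:
  N = 135
  M = 21
  Y = 85 − 2·135 + 3·21 = -122
  R = -28 − 4·(-122) = 460
Policy A (Y := 151):
  N = 135
  M = 21
  Y = 151
  R = -28 − 4·151 = -632
Change in R: -632 − 460 = -1092

-1092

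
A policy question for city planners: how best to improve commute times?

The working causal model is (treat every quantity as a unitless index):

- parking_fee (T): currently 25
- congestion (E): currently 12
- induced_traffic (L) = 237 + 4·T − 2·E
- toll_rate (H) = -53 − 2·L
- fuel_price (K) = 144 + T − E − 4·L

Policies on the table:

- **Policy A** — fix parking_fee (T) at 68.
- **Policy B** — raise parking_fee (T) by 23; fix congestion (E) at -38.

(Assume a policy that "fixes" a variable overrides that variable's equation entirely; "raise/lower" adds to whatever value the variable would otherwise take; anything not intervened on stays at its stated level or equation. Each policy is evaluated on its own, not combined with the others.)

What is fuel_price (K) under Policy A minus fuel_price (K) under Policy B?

Policy A (T := 68):
  T = 68
  E = 12
  L = 237 + 4·68 − 2·12 = 485
  K = 144 + 68 − 12 − 4·485 = -1740
Policy B (T + 23, E := -38):
  T = 25 + 23 = 48
  E = -38
  L = 237 + 4·48 − 2·(-38) = 505
  K = 144 + 48 − (-38) − 4·505 = -1790
K: -1740 − (-1790) = 50

50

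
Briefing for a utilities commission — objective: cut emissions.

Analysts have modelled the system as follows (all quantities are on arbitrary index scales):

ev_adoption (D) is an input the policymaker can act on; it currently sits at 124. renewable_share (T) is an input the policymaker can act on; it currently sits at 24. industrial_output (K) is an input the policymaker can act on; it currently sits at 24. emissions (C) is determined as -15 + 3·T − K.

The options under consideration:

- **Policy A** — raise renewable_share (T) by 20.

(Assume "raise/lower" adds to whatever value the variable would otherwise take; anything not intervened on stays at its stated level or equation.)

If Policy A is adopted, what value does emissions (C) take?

Policy A (T + 20):
  T = 24 + 20 = 44
  K = 24
  C = -15 + 3·44 − 24 = 93

93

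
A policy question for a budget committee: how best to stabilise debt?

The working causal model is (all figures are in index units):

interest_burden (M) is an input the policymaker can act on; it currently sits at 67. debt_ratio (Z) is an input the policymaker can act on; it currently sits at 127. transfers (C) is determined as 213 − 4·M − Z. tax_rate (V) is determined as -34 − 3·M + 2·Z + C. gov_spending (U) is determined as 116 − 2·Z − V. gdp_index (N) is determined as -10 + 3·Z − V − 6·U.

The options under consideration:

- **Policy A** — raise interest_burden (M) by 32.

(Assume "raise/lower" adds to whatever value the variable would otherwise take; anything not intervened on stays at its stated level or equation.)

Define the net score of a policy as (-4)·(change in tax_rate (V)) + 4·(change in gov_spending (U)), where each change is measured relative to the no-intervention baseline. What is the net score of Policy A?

Baseline:
  M = 67
  Z = 127
  C = 213 − 4·67 − 127 = -182
  V = -34 − 3·67 + 2·127 + (-182) = -163
  U = 116 − 2·127 − (-163) = 25
Policy A (M + 32):
  M = 67 + 32 = 99
  Z = 127
  C = 213 − 4·99 − 127 = -310
  V = -34 − 3·99 + 2·127 + (-310) = -387
  U = 116 − 2·127 − (-387) = 249
ΔV = -387 − (-163) = -224; ΔU = 249 − 25 = 224
Score = (-4)·(-224) + 4·224 = 1792

1792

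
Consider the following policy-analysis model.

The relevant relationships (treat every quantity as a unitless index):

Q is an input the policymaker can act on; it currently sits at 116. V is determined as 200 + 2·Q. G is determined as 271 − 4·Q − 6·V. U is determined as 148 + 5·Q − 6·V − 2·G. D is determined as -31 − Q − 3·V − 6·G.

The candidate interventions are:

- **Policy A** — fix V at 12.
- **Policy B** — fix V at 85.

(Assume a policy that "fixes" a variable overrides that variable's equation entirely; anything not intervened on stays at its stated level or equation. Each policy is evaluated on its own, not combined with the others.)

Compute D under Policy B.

Policy B (V := 85):
  Q = 116
  V = 85
  G = 271 − 4·116 − 6·85 = -703
  D = -31 − 116 − 3·85 − 6·(-703) = 3816

3816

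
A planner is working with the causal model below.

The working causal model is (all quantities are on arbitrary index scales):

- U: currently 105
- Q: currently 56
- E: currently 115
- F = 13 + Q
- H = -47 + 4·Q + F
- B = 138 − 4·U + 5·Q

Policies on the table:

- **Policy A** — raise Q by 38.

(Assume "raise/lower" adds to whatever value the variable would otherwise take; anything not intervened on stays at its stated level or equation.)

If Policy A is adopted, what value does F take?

107

Policy A (Q + 38):
  Q = 56 + 38 = 94
  F = 13 + 94 = 107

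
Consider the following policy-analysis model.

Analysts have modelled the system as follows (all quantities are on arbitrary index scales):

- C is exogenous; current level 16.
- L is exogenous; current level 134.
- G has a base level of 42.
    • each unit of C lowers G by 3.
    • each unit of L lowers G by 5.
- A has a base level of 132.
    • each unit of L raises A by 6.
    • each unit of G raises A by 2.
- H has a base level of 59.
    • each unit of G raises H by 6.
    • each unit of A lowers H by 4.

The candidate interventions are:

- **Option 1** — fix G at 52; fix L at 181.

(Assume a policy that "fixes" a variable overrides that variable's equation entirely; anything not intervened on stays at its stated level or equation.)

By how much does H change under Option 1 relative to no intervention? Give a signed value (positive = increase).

-2584

Baseline:
  C = 16
  L = 134
  G = 42 − 3·16 − 5·134 = -676
  A = 132 + 6·134 + 2·(-676) = -416
  H = 59 + 6·(-676) − 4·(-416) = -2333
Option 1 (G := 52, L := 181):
  C = 16
  L = 181
  G = 52
  A = 132 + 6·181 + 2·52 = 1322
  H = 59 + 6·52 − 4·1322 = -4917
Change in H: -4917 − (-2333) = -2584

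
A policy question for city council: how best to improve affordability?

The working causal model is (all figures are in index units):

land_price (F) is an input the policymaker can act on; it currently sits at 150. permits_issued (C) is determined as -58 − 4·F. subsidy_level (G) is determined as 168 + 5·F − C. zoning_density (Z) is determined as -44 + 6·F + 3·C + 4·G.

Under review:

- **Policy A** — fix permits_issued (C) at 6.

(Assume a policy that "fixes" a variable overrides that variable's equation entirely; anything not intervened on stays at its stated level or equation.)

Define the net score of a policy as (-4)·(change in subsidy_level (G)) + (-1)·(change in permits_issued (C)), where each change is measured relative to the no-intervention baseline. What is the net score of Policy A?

Baseline:
  F = 150
  C = -58 − 4·150 = -658
  G = 168 + 5·150 − (-658) = 1576
Policy A (C := 6):
  F = 150
  C = 6
  G = 168 + 5·150 − 6 = 912
ΔG = 912 − 1576 = -664; ΔC = 6 − (-658) = 664
Score = (-4)·(-664) + (-1)·664 = 1992

1992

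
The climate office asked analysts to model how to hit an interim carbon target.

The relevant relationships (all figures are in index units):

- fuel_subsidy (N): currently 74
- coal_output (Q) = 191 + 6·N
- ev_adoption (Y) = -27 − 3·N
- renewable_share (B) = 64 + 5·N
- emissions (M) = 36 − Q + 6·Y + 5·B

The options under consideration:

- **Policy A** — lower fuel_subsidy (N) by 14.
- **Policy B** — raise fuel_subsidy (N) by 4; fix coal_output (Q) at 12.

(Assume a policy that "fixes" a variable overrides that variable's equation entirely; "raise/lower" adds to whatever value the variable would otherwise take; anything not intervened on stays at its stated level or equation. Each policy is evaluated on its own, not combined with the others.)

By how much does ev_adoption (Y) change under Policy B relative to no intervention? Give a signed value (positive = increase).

-12

Baseline:
  N = 74
  Y = -27 − 3·74 = -249
Policy B (N + 4, Q := 12):
  N = 74 + 4 = 78
  Y = -27 − 3·78 = -261
Change in Y: -261 − (-249) = -12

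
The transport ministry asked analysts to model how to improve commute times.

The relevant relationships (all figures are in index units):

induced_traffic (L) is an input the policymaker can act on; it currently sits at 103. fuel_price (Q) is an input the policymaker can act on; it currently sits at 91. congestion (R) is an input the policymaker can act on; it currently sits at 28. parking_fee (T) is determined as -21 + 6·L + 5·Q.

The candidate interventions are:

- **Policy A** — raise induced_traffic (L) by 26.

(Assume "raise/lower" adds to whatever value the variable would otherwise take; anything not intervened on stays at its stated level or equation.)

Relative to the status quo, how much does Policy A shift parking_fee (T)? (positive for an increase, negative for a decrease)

Baseline:
  L = 103
  Q = 91
  T = -21 + 6·103 + 5·91 = 1052
Policy A (L + 26):
  L = 103 + 26 = 129
  Q = 91
  T = -21 + 6·129 + 5·91 = 1208
Change in T: 1208 − 1052 = 156

156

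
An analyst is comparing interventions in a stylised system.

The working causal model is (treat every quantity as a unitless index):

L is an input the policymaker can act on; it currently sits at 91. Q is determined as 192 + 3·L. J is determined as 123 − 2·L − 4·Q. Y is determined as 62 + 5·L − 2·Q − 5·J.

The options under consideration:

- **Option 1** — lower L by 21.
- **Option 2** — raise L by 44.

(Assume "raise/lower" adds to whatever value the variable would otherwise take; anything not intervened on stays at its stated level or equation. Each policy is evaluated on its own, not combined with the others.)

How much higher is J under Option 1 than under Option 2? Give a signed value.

910

Option 1 (L − 21):
  L = 91 − 21 = 70
  Q = 192 + 3·70 = 402
  J = 123 − 2·70 − 4·402 = -1625
Option 2 (L + 44):
  L = 91 + 44 = 135
  Q = 192 + 3·135 = 597
  J = 123 − 2·135 − 4·597 = -2535
J: -1625 − (-2535) = 910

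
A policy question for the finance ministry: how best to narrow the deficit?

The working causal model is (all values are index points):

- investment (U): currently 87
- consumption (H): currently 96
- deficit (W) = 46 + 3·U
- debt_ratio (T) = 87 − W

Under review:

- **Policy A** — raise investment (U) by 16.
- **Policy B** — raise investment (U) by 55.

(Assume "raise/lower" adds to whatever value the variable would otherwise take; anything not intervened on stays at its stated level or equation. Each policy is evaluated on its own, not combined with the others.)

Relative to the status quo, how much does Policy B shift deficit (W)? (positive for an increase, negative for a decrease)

Baseline:
  U = 87
  W = 46 + 3·87 = 307
Policy B (U + 55):
  U = 87 + 55 = 142
  W = 46 + 3·142 = 472
Change in W: 472 − 307 = 165

165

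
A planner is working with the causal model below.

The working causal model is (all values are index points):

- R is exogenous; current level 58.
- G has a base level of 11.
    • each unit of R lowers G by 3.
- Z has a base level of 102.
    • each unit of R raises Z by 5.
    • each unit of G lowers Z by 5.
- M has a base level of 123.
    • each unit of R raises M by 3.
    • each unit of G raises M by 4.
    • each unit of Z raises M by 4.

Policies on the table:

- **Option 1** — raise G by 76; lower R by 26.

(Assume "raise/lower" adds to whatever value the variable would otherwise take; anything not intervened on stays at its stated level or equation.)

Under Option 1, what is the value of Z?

Option 1 (G + 76, R − 26):
  R = 58 − 26 = 32
  G = 11 − 3·32 (+76 from intervention) = -9
  Z = 102 + 5·32 − 5·(-9) = 307

307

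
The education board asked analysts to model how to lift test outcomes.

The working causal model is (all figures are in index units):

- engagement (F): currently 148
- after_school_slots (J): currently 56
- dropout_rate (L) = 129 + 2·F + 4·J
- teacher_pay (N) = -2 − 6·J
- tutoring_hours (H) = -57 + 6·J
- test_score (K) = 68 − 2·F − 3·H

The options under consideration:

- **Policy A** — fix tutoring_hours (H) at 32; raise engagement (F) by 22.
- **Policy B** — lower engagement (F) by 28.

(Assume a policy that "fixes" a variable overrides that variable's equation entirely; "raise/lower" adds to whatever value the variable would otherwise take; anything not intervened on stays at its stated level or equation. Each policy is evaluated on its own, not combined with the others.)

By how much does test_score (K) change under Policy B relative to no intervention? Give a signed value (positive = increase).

56

Baseline:
  F = 148
  J = 56
  H = -57 + 6·56 = 279
  K = 68 − 2·148 − 3·279 = -1065
Policy B (F − 28):
  F = 148 − 28 = 120
  J = 56
  H = -57 + 6·56 = 279
  K = 68 − 2·120 − 3·279 = -1009
Change in K: -1009 − (-1065) = 56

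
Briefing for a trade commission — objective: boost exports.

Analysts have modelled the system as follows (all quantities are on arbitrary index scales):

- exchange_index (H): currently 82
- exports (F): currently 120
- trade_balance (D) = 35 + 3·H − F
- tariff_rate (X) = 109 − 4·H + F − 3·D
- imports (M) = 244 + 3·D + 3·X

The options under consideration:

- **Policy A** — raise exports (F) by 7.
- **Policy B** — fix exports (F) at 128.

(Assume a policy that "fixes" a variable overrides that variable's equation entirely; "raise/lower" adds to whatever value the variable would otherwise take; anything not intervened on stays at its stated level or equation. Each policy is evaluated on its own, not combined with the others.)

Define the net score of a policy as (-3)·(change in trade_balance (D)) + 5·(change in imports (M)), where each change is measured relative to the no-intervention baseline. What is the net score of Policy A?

336

Baseline:
  H = 82
  F = 120
  D = 35 + 3·82 − 120 = 161
  X = 109 − 4·82 + 120 − 3·161 = -582
  M = 244 + 3·161 + 3·(-582) = -1019
Policy A (F + 7):
  H = 82
  F = 120 + 7 = 127
  D = 35 + 3·82 − 127 = 154
  X = 109 − 4·82 + 127 − 3·154 = -554
  M = 244 + 3·154 + 3·(-554) = -956
ΔD = 154 − 161 = -7; ΔM = -956 − (-1019) = 63
Score = (-3)·(-7) + 5·63 = 336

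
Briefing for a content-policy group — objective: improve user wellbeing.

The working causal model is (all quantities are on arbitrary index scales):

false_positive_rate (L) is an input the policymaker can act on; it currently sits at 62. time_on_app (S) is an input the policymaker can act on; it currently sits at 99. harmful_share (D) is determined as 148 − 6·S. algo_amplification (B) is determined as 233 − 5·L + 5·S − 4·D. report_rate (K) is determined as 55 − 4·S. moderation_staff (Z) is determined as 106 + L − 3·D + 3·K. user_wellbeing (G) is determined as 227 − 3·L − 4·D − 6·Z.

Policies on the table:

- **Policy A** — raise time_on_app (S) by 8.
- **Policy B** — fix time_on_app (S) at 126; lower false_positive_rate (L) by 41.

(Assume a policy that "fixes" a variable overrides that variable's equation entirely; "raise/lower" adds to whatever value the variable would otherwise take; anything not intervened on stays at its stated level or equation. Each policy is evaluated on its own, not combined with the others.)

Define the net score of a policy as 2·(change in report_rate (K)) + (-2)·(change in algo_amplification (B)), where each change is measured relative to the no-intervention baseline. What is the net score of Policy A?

-528

Baseline:
  L = 62
  S = 99
  D = 148 − 6·99 = -446
  B = 233 − 5·62 + 5·99 − 4·(-446) = 2202
  K = 55 − 4·99 = -341
Policy A (S + 8):
  L = 62
  S = 99 + 8 = 107
  D = 148 − 6·107 = -494
  B = 233 − 5·62 + 5·107 − 4·(-494) = 2434
  K = 55 − 4·107 = -373
ΔK = -373 − (-341) = -32; ΔB = 2434 − 2202 = 232
Score = 2·(-32) + (-2)·232 = -528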